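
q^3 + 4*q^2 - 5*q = q*(q - 1)*(q + 5)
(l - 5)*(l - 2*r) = l^2 - 2*l*r - 5*l + 10*r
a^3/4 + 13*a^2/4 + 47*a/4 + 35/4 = (a/4 + 1/4)*(a + 5)*(a + 7)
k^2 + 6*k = k*(k + 6)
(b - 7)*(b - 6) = b^2 - 13*b + 42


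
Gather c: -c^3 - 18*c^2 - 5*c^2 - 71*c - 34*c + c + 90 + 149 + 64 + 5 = -c^3 - 23*c^2 - 104*c + 308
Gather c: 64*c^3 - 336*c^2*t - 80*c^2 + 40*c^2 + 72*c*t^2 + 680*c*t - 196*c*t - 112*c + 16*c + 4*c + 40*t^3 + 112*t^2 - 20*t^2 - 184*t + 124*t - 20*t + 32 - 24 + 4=64*c^3 + c^2*(-336*t - 40) + c*(72*t^2 + 484*t - 92) + 40*t^3 + 92*t^2 - 80*t + 12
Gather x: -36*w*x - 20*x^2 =-36*w*x - 20*x^2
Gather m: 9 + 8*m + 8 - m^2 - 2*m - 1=-m^2 + 6*m + 16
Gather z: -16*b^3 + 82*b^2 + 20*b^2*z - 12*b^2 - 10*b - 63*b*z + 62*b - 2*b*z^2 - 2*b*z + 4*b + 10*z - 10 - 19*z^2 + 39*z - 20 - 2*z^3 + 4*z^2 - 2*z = -16*b^3 + 70*b^2 + 56*b - 2*z^3 + z^2*(-2*b - 15) + z*(20*b^2 - 65*b + 47) - 30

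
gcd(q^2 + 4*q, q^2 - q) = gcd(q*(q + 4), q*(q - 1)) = q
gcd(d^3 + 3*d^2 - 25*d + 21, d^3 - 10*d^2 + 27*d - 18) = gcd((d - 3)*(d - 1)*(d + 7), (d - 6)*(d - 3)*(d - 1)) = d^2 - 4*d + 3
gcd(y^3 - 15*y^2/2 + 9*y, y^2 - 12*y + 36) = y - 6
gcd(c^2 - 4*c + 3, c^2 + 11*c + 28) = 1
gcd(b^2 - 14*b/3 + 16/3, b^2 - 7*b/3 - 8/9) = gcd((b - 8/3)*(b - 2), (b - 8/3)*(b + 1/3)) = b - 8/3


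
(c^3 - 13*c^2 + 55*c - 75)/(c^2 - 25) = (c^2 - 8*c + 15)/(c + 5)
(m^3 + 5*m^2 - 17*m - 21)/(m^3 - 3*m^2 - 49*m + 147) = (m + 1)/(m - 7)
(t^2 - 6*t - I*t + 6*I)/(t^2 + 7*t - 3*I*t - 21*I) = (t^2 - t*(6 + I) + 6*I)/(t^2 + t*(7 - 3*I) - 21*I)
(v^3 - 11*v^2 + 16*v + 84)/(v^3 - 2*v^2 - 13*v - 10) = (v^2 - 13*v + 42)/(v^2 - 4*v - 5)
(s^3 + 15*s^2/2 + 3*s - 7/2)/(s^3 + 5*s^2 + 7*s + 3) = (2*s^2 + 13*s - 7)/(2*(s^2 + 4*s + 3))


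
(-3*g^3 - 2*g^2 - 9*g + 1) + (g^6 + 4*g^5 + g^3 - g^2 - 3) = g^6 + 4*g^5 - 2*g^3 - 3*g^2 - 9*g - 2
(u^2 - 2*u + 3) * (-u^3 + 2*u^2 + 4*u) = -u^5 + 4*u^4 - 3*u^3 - 2*u^2 + 12*u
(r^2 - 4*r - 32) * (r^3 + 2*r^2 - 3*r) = r^5 - 2*r^4 - 43*r^3 - 52*r^2 + 96*r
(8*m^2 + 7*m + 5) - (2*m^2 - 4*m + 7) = 6*m^2 + 11*m - 2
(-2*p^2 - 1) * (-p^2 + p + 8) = 2*p^4 - 2*p^3 - 15*p^2 - p - 8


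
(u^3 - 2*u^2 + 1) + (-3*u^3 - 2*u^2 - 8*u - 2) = -2*u^3 - 4*u^2 - 8*u - 1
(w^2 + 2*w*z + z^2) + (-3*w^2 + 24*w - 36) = -2*w^2 + 2*w*z + 24*w + z^2 - 36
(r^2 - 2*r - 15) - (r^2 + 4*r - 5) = -6*r - 10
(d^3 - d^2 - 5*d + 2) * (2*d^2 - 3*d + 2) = 2*d^5 - 5*d^4 - 5*d^3 + 17*d^2 - 16*d + 4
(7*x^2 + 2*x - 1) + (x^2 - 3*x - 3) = 8*x^2 - x - 4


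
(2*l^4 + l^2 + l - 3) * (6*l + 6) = 12*l^5 + 12*l^4 + 6*l^3 + 12*l^2 - 12*l - 18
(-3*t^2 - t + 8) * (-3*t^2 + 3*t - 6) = 9*t^4 - 6*t^3 - 9*t^2 + 30*t - 48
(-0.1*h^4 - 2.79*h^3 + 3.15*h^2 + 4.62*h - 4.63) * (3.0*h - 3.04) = -0.3*h^5 - 8.066*h^4 + 17.9316*h^3 + 4.284*h^2 - 27.9348*h + 14.0752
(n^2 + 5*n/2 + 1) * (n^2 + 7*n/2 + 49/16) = n^4 + 6*n^3 + 205*n^2/16 + 357*n/32 + 49/16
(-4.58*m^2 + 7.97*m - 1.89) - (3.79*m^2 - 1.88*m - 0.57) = -8.37*m^2 + 9.85*m - 1.32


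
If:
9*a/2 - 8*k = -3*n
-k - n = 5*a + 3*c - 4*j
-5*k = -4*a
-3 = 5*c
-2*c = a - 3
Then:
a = 21/5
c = -3/5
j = 1261/200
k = 84/25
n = 133/50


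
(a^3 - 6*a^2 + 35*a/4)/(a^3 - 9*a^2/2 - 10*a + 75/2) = a*(2*a - 7)/(2*(a^2 - 2*a - 15))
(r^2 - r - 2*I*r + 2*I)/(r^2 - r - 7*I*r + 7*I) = (r - 2*I)/(r - 7*I)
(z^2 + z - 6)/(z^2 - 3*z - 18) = (z - 2)/(z - 6)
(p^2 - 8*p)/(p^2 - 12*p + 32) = p/(p - 4)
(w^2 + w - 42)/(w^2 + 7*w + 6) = (w^2 + w - 42)/(w^2 + 7*w + 6)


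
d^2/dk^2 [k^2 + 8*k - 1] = 2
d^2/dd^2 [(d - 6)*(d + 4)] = 2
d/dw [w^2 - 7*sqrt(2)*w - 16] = 2*w - 7*sqrt(2)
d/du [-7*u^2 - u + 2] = -14*u - 1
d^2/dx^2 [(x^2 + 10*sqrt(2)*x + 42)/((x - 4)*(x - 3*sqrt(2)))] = 2*(4*x^3 + 13*sqrt(2)*x^3 - 36*sqrt(2)*x^2 + 126*x^2 - 1224*x - 378*sqrt(2)*x + 1224*sqrt(2) + 2676)/(x^6 - 9*sqrt(2)*x^5 - 12*x^5 + 102*x^4 + 108*sqrt(2)*x^4 - 712*x^3 - 486*sqrt(2)*x^3 + 1224*sqrt(2)*x^2 + 2592*x^2 - 2592*sqrt(2)*x - 3456*x + 3456*sqrt(2))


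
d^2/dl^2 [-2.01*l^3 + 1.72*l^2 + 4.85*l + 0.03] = 3.44 - 12.06*l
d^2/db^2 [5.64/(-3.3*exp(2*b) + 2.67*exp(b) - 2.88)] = (-5.64*(6.6*exp(b) - 2.67)*(13.2*exp(b) - 5.34)*exp(b) + (74.448*exp(b) - 15.0588)*(3.3*exp(2*b) - 2.67*exp(b) + 2.88))*exp(b)/(3.3*exp(2*b) - 2.67*exp(b) + 2.88)^3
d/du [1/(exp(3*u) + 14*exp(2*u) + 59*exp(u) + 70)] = (-3*exp(2*u) - 28*exp(u) - 59)*exp(u)/(exp(3*u) + 14*exp(2*u) + 59*exp(u) + 70)^2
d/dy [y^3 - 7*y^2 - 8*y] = 3*y^2 - 14*y - 8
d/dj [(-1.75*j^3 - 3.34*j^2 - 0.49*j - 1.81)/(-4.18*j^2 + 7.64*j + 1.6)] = (7.315*j^4 - 26.74*j^3 - 35.9658*j^2 - 25.8196*j + 13.0444)/(17.4724*j^4 - 63.8704*j^3 + 44.9936*j^2 + 24.448*j + 2.56)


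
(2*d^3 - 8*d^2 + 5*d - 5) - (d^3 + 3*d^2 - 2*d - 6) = d^3 - 11*d^2 + 7*d + 1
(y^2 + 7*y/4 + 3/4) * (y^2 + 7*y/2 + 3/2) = y^4 + 21*y^3/4 + 67*y^2/8 + 21*y/4 + 9/8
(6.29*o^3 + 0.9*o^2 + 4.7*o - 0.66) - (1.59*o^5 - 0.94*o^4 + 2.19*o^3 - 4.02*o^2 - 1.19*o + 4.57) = -1.59*o^5 + 0.94*o^4 + 4.1*o^3 + 4.92*o^2 + 5.89*o - 5.23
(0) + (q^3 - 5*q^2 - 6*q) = q^3 - 5*q^2 - 6*q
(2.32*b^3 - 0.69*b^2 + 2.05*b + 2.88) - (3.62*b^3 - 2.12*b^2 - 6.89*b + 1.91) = -1.3*b^3 + 1.43*b^2 + 8.94*b + 0.97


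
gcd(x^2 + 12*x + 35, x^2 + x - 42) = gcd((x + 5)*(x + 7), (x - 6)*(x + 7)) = x + 7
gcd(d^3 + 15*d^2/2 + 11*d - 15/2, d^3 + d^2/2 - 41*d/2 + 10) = d^2 + 9*d/2 - 5/2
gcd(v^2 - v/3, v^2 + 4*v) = v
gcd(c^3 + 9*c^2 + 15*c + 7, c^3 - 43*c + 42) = c + 7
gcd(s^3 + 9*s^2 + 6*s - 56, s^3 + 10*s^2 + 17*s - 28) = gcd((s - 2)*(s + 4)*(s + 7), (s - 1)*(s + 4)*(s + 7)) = s^2 + 11*s + 28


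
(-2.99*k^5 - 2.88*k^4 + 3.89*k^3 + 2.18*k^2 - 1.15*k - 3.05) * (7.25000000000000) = -21.6775*k^5 - 20.88*k^4 + 28.2025*k^3 + 15.805*k^2 - 8.3375*k - 22.1125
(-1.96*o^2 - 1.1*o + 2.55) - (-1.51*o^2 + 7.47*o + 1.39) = -0.45*o^2 - 8.57*o + 1.16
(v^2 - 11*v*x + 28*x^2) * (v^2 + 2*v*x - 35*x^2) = v^4 - 9*v^3*x - 29*v^2*x^2 + 441*v*x^3 - 980*x^4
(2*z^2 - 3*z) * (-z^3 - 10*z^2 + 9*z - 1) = -2*z^5 - 17*z^4 + 48*z^3 - 29*z^2 + 3*z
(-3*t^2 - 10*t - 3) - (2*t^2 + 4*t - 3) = -5*t^2 - 14*t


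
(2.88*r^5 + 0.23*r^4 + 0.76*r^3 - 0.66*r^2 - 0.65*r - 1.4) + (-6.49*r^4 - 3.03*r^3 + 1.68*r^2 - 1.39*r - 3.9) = 2.88*r^5 - 6.26*r^4 - 2.27*r^3 + 1.02*r^2 - 2.04*r - 5.3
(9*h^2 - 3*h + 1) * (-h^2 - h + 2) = -9*h^4 - 6*h^3 + 20*h^2 - 7*h + 2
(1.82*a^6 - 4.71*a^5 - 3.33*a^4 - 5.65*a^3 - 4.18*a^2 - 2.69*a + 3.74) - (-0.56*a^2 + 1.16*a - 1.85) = 1.82*a^6 - 4.71*a^5 - 3.33*a^4 - 5.65*a^3 - 3.62*a^2 - 3.85*a + 5.59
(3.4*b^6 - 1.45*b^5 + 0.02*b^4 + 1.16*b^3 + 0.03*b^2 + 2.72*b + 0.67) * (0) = 0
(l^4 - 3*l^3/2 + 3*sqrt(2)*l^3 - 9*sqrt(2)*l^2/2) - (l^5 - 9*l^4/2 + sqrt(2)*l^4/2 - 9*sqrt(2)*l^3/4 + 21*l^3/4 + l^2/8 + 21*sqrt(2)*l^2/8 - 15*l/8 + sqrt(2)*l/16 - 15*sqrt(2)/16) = -l^5 - sqrt(2)*l^4/2 + 11*l^4/2 - 27*l^3/4 + 21*sqrt(2)*l^3/4 - 57*sqrt(2)*l^2/8 - l^2/8 - sqrt(2)*l/16 + 15*l/8 + 15*sqrt(2)/16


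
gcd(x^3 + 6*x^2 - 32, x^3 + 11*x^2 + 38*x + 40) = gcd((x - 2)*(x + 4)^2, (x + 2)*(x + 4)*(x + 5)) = x + 4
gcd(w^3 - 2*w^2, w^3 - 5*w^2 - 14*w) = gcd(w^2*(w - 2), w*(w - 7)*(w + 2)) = w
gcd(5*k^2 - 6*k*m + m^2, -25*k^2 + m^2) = 5*k - m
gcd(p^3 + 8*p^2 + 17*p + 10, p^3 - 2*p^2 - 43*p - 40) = p^2 + 6*p + 5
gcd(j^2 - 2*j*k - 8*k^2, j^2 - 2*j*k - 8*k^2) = j^2 - 2*j*k - 8*k^2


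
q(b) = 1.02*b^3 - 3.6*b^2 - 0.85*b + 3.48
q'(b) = 3.06*b^2 - 7.2*b - 0.85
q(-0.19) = 3.50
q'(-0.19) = 0.63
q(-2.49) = -32.47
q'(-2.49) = 36.05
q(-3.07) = -57.35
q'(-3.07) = 50.09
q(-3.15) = -61.44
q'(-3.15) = 52.19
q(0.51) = 2.25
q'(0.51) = -3.73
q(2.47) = -5.21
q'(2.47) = 0.03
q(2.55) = -5.18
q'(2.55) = 0.69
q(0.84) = 0.83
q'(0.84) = -4.74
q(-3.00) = -53.91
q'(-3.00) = 48.29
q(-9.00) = -1024.05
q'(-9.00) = 311.81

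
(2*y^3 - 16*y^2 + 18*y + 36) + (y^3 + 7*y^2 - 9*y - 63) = 3*y^3 - 9*y^2 + 9*y - 27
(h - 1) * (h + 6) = h^2 + 5*h - 6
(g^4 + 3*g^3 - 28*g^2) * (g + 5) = g^5 + 8*g^4 - 13*g^3 - 140*g^2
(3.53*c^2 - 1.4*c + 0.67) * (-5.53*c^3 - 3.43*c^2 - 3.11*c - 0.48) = -19.5209*c^5 - 4.3659*c^4 - 9.8814*c^3 + 0.361499999999999*c^2 - 1.4117*c - 0.3216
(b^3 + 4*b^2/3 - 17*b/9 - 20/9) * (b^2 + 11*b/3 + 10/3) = b^5 + 5*b^4 + 19*b^3/3 - 127*b^2/27 - 130*b/9 - 200/27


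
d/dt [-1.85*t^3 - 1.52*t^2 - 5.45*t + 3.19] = -5.55*t^2 - 3.04*t - 5.45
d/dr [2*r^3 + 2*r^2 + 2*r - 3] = 6*r^2 + 4*r + 2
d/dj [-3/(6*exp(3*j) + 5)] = 54*exp(3*j)/(6*exp(3*j) + 5)^2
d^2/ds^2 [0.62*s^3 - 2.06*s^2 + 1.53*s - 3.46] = 3.72*s - 4.12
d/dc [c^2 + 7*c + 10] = 2*c + 7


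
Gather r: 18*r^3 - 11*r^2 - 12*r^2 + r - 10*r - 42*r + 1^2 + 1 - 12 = 18*r^3 - 23*r^2 - 51*r - 10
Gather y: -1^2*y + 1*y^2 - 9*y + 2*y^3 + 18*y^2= 2*y^3 + 19*y^2 - 10*y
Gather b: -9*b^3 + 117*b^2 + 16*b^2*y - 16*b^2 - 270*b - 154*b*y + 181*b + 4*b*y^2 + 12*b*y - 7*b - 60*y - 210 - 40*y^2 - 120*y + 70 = -9*b^3 + b^2*(16*y + 101) + b*(4*y^2 - 142*y - 96) - 40*y^2 - 180*y - 140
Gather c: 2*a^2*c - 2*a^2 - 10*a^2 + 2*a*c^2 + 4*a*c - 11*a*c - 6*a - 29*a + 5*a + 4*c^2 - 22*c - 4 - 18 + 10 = -12*a^2 - 30*a + c^2*(2*a + 4) + c*(2*a^2 - 7*a - 22) - 12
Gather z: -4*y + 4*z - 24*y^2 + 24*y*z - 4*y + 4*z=-24*y^2 - 8*y + z*(24*y + 8)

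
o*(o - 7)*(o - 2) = o^3 - 9*o^2 + 14*o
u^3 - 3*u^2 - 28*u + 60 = (u - 6)*(u - 2)*(u + 5)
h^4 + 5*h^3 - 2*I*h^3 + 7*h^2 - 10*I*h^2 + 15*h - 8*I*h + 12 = (h + 1)*(h + 4)*(h - 3*I)*(h + I)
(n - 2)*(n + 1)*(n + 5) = n^3 + 4*n^2 - 7*n - 10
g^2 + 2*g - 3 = (g - 1)*(g + 3)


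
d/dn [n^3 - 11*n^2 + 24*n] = 3*n^2 - 22*n + 24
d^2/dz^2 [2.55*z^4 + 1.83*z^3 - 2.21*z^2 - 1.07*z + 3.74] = 30.6*z^2 + 10.98*z - 4.42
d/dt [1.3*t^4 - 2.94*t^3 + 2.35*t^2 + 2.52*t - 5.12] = 5.2*t^3 - 8.82*t^2 + 4.7*t + 2.52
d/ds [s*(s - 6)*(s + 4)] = 3*s^2 - 4*s - 24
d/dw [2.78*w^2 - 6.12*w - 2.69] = 5.56*w - 6.12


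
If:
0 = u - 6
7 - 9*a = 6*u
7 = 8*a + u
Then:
No Solution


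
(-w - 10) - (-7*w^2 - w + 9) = 7*w^2 - 19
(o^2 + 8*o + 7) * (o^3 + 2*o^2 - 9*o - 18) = o^5 + 10*o^4 + 14*o^3 - 76*o^2 - 207*o - 126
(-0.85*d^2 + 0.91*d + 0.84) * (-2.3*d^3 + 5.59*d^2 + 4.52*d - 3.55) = 1.955*d^5 - 6.8445*d^4 - 0.687099999999999*d^3 + 11.8263*d^2 + 0.566299999999999*d - 2.982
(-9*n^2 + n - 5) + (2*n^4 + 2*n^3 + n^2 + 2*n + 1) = 2*n^4 + 2*n^3 - 8*n^2 + 3*n - 4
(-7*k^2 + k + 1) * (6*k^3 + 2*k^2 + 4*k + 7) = -42*k^5 - 8*k^4 - 20*k^3 - 43*k^2 + 11*k + 7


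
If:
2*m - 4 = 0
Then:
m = 2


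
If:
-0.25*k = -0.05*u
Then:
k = 0.2*u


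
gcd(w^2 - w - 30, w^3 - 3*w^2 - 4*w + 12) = 1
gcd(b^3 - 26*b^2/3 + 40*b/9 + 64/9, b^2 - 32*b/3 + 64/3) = b - 8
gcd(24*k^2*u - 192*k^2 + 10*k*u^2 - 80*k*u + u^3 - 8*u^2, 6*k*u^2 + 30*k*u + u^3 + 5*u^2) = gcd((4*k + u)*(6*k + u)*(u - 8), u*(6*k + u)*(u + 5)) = 6*k + u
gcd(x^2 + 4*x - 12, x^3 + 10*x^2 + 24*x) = x + 6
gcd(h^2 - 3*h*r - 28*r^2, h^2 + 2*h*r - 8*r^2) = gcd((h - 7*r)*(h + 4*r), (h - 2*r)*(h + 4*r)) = h + 4*r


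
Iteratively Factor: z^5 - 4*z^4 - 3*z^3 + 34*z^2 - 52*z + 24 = (z - 2)*(z^4 - 2*z^3 - 7*z^2 + 20*z - 12) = (z - 2)^2*(z^3 - 7*z + 6) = (z - 2)^2*(z - 1)*(z^2 + z - 6) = (z - 2)^3*(z - 1)*(z + 3)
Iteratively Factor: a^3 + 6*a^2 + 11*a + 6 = (a + 3)*(a^2 + 3*a + 2) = (a + 1)*(a + 3)*(a + 2)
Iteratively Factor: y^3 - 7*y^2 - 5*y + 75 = (y + 3)*(y^2 - 10*y + 25) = (y - 5)*(y + 3)*(y - 5)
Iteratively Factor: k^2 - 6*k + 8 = (k - 4)*(k - 2)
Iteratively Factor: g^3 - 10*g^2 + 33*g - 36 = (g - 3)*(g^2 - 7*g + 12) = (g - 4)*(g - 3)*(g - 3)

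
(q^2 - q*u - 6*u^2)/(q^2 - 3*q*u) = (q + 2*u)/q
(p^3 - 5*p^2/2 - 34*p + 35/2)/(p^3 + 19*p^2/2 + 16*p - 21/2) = (p^2 - 2*p - 35)/(p^2 + 10*p + 21)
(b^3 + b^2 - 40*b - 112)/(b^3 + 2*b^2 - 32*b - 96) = (b - 7)/(b - 6)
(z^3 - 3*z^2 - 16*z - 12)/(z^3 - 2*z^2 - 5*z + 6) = (z^2 - 5*z - 6)/(z^2 - 4*z + 3)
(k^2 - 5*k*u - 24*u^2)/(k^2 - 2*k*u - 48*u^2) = (k + 3*u)/(k + 6*u)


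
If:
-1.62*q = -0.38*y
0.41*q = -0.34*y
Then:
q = 0.00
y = 0.00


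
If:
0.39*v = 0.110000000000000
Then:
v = 0.28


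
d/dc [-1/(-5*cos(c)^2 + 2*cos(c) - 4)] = 2*(5*cos(c) - 1)*sin(c)/(5*cos(c)^2 - 2*cos(c) + 4)^2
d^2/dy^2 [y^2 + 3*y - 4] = 2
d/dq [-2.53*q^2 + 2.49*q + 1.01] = 2.49 - 5.06*q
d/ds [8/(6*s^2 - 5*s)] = 8*(5 - 12*s)/(s^2*(6*s - 5)^2)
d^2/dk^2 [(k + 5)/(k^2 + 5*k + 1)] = 2*((k + 5)*(2*k + 5)^2 - (3*k + 10)*(k^2 + 5*k + 1))/(k^2 + 5*k + 1)^3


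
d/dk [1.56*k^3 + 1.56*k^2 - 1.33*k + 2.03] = 4.68*k^2 + 3.12*k - 1.33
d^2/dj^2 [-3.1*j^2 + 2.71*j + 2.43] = -6.20000000000000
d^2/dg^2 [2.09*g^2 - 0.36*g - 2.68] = 4.18000000000000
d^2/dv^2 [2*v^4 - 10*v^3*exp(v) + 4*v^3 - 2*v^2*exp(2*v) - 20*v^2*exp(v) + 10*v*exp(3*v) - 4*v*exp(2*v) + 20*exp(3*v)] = -10*v^3*exp(v) - 8*v^2*exp(2*v) - 80*v^2*exp(v) + 24*v^2 + 90*v*exp(3*v) - 32*v*exp(2*v) - 140*v*exp(v) + 24*v + 240*exp(3*v) - 20*exp(2*v) - 40*exp(v)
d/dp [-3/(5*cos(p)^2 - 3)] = -60*sin(2*p)/(5*cos(2*p) - 1)^2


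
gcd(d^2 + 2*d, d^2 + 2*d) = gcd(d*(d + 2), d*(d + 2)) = d^2 + 2*d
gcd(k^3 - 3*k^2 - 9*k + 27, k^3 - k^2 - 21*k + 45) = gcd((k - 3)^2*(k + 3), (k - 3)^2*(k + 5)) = k^2 - 6*k + 9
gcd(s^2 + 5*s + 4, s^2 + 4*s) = s + 4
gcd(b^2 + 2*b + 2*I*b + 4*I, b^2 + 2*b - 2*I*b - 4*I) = b + 2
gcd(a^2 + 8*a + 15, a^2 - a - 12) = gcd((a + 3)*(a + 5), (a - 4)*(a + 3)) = a + 3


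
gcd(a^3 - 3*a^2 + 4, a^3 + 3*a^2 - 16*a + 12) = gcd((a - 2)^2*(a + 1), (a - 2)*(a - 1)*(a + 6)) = a - 2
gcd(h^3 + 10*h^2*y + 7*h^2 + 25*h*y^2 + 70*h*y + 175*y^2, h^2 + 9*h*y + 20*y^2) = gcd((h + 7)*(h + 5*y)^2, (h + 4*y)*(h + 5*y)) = h + 5*y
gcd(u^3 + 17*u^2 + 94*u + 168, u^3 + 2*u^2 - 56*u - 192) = u^2 + 10*u + 24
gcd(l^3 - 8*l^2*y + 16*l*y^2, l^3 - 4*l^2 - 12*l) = l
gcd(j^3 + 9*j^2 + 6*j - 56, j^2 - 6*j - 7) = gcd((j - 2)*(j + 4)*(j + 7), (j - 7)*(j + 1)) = 1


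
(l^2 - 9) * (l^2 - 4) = l^4 - 13*l^2 + 36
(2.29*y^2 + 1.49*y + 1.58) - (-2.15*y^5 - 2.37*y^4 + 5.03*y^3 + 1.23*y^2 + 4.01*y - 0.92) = 2.15*y^5 + 2.37*y^4 - 5.03*y^3 + 1.06*y^2 - 2.52*y + 2.5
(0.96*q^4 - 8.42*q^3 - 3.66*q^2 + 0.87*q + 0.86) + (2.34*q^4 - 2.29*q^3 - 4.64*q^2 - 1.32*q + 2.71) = 3.3*q^4 - 10.71*q^3 - 8.3*q^2 - 0.45*q + 3.57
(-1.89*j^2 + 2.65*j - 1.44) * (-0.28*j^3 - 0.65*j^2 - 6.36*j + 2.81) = 0.5292*j^5 + 0.4865*j^4 + 10.7011*j^3 - 21.2289*j^2 + 16.6049*j - 4.0464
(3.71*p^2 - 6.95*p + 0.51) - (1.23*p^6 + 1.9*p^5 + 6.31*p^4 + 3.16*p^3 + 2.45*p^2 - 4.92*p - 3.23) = -1.23*p^6 - 1.9*p^5 - 6.31*p^4 - 3.16*p^3 + 1.26*p^2 - 2.03*p + 3.74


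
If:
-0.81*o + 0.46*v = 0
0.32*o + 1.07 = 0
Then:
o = -3.34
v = -5.89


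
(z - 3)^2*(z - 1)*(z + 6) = z^4 - z^3 - 27*z^2 + 81*z - 54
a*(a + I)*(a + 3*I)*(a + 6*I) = a^4 + 10*I*a^3 - 27*a^2 - 18*I*a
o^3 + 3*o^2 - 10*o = o*(o - 2)*(o + 5)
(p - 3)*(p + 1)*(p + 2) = p^3 - 7*p - 6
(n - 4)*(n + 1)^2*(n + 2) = n^4 - 11*n^2 - 18*n - 8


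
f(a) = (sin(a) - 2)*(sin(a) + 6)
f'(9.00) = -4.40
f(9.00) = -10.18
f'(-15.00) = -2.05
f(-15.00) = -14.18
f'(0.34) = 4.40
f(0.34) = -10.55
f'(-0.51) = 2.64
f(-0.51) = -13.71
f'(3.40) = -3.37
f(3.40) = -12.96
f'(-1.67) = -0.20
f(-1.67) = -14.99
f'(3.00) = -4.24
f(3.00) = -11.42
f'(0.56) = 4.29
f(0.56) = -9.59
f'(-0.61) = 2.34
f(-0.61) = -13.96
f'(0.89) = 3.50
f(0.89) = -8.29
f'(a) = (sin(a) - 2)*cos(a) + (sin(a) + 6)*cos(a) = 2*(sin(a) + 2)*cos(a)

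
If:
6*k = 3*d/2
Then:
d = 4*k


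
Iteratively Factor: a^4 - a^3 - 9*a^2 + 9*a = (a - 1)*(a^3 - 9*a) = (a - 1)*(a + 3)*(a^2 - 3*a) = a*(a - 1)*(a + 3)*(a - 3)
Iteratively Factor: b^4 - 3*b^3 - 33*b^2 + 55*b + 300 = (b + 3)*(b^3 - 6*b^2 - 15*b + 100) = (b - 5)*(b + 3)*(b^2 - b - 20) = (b - 5)^2*(b + 3)*(b + 4)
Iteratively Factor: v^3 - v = (v + 1)*(v^2 - v) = (v - 1)*(v + 1)*(v)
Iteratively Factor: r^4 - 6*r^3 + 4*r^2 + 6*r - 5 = (r - 1)*(r^3 - 5*r^2 - r + 5) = (r - 1)^2*(r^2 - 4*r - 5) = (r - 5)*(r - 1)^2*(r + 1)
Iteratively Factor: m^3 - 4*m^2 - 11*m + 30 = (m - 2)*(m^2 - 2*m - 15) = (m - 5)*(m - 2)*(m + 3)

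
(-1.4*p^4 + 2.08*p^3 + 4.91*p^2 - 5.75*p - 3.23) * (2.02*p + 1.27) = -2.828*p^5 + 2.4236*p^4 + 12.5598*p^3 - 5.3793*p^2 - 13.8271*p - 4.1021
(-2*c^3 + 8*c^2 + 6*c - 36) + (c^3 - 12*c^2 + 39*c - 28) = -c^3 - 4*c^2 + 45*c - 64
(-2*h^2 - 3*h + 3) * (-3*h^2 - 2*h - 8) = 6*h^4 + 13*h^3 + 13*h^2 + 18*h - 24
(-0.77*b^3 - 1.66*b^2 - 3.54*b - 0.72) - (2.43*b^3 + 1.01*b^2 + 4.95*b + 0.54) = -3.2*b^3 - 2.67*b^2 - 8.49*b - 1.26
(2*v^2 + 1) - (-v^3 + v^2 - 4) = v^3 + v^2 + 5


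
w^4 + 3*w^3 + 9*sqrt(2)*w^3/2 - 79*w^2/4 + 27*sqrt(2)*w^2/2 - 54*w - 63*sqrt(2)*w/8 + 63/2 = (w - 1/2)*(w + 7/2)*(w - 3*sqrt(2)/2)*(w + 6*sqrt(2))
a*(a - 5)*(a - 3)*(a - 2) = a^4 - 10*a^3 + 31*a^2 - 30*a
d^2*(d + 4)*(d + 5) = d^4 + 9*d^3 + 20*d^2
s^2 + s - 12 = (s - 3)*(s + 4)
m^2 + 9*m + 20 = (m + 4)*(m + 5)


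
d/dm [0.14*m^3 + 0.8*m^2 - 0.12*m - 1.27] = 0.42*m^2 + 1.6*m - 0.12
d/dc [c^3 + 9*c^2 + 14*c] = 3*c^2 + 18*c + 14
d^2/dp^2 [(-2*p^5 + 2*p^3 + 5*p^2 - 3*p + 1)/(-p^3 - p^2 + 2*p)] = 2*(2*p^9 + 6*p^8 - 6*p^7 - 35*p^6 + 45*p^5 - 27*p^4 - 17*p^3 + 3*p^2 + 6*p - 4)/(p^3*(p^6 + 3*p^5 - 3*p^4 - 11*p^3 + 6*p^2 + 12*p - 8))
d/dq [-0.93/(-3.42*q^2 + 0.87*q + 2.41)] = (0.8091 - 6.3612*q)/(-3.42*q^2 + 0.87*q + 2.41)^2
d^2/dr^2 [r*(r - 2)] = 2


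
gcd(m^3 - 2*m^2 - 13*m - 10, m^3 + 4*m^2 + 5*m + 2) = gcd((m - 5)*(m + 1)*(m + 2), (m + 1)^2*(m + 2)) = m^2 + 3*m + 2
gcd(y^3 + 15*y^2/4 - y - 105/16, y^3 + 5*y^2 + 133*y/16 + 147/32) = y + 3/2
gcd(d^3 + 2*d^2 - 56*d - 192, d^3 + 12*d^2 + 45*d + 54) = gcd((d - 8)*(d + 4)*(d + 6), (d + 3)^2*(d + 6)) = d + 6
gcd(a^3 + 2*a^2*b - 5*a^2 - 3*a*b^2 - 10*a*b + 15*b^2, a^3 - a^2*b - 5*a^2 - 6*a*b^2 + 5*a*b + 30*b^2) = a - 5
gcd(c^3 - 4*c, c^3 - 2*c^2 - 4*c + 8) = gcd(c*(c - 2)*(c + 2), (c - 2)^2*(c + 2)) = c^2 - 4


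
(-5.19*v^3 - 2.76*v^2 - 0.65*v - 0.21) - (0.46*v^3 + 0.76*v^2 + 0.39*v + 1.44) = -5.65*v^3 - 3.52*v^2 - 1.04*v - 1.65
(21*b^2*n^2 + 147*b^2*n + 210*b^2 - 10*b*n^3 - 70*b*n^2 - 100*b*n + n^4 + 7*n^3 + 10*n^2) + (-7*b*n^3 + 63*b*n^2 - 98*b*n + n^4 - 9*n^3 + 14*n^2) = 21*b^2*n^2 + 147*b^2*n + 210*b^2 - 17*b*n^3 - 7*b*n^2 - 198*b*n + 2*n^4 - 2*n^3 + 24*n^2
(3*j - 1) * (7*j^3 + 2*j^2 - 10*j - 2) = 21*j^4 - j^3 - 32*j^2 + 4*j + 2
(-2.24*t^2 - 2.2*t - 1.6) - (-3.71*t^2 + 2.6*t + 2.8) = 1.47*t^2 - 4.8*t - 4.4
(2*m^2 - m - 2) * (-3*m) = -6*m^3 + 3*m^2 + 6*m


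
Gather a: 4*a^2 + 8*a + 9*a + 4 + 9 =4*a^2 + 17*a + 13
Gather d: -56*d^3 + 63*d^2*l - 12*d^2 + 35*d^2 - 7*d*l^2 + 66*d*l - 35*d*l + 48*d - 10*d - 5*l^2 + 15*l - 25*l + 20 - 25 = -56*d^3 + d^2*(63*l + 23) + d*(-7*l^2 + 31*l + 38) - 5*l^2 - 10*l - 5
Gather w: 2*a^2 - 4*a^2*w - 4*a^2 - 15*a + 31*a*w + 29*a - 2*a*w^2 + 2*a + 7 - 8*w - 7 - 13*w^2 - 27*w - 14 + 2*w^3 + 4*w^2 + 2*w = -2*a^2 + 16*a + 2*w^3 + w^2*(-2*a - 9) + w*(-4*a^2 + 31*a - 33) - 14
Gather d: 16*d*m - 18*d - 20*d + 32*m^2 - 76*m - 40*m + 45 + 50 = d*(16*m - 38) + 32*m^2 - 116*m + 95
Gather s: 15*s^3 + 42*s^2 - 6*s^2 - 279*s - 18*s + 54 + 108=15*s^3 + 36*s^2 - 297*s + 162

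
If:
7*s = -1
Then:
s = -1/7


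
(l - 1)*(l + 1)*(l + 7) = l^3 + 7*l^2 - l - 7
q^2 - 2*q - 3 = (q - 3)*(q + 1)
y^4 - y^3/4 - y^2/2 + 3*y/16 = y*(y - 1/2)^2*(y + 3/4)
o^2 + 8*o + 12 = (o + 2)*(o + 6)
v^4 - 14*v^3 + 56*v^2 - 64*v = v*(v - 8)*(v - 4)*(v - 2)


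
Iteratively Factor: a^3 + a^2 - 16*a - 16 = (a + 4)*(a^2 - 3*a - 4) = (a + 1)*(a + 4)*(a - 4)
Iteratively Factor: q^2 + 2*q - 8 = (q + 4)*(q - 2)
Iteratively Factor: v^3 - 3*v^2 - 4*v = (v + 1)*(v^2 - 4*v) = v*(v + 1)*(v - 4)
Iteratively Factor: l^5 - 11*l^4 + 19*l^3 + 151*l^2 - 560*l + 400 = (l + 4)*(l^4 - 15*l^3 + 79*l^2 - 165*l + 100) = (l - 5)*(l + 4)*(l^3 - 10*l^2 + 29*l - 20) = (l - 5)^2*(l + 4)*(l^2 - 5*l + 4) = (l - 5)^2*(l - 4)*(l + 4)*(l - 1)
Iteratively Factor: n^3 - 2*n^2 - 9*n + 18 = (n - 3)*(n^2 + n - 6) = (n - 3)*(n - 2)*(n + 3)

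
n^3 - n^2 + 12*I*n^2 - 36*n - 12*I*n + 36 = (n - 1)*(n + 6*I)^2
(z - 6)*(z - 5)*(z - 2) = z^3 - 13*z^2 + 52*z - 60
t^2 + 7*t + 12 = (t + 3)*(t + 4)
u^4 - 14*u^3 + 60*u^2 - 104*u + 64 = (u - 8)*(u - 2)^3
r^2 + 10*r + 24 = (r + 4)*(r + 6)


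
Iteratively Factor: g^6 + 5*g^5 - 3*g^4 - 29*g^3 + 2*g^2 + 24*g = (g + 1)*(g^5 + 4*g^4 - 7*g^3 - 22*g^2 + 24*g) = g*(g + 1)*(g^4 + 4*g^3 - 7*g^2 - 22*g + 24) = g*(g - 1)*(g + 1)*(g^3 + 5*g^2 - 2*g - 24) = g*(g - 2)*(g - 1)*(g + 1)*(g^2 + 7*g + 12) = g*(g - 2)*(g - 1)*(g + 1)*(g + 3)*(g + 4)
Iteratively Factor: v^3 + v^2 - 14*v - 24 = (v + 2)*(v^2 - v - 12) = (v - 4)*(v + 2)*(v + 3)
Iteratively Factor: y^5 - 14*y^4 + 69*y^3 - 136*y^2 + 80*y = (y - 4)*(y^4 - 10*y^3 + 29*y^2 - 20*y) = (y - 4)^2*(y^3 - 6*y^2 + 5*y) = y*(y - 4)^2*(y^2 - 6*y + 5) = y*(y - 5)*(y - 4)^2*(y - 1)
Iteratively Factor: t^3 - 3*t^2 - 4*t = (t - 4)*(t^2 + t) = t*(t - 4)*(t + 1)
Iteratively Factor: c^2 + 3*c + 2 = (c + 1)*(c + 2)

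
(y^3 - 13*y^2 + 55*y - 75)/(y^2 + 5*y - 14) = (y^3 - 13*y^2 + 55*y - 75)/(y^2 + 5*y - 14)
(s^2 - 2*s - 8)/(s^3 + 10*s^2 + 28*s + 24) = (s - 4)/(s^2 + 8*s + 12)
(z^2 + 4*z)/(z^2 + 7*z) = (z + 4)/(z + 7)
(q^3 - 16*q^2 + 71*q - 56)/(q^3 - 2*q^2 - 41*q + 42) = (q - 8)/(q + 6)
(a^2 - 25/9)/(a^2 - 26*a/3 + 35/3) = (a + 5/3)/(a - 7)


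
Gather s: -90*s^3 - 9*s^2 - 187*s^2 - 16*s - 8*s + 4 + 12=-90*s^3 - 196*s^2 - 24*s + 16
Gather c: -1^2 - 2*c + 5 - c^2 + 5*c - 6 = -c^2 + 3*c - 2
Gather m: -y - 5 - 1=-y - 6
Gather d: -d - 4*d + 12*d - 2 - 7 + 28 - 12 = 7*d + 7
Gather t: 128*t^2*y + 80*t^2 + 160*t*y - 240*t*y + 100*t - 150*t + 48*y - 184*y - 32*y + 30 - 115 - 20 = t^2*(128*y + 80) + t*(-80*y - 50) - 168*y - 105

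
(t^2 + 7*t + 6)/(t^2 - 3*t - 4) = (t + 6)/(t - 4)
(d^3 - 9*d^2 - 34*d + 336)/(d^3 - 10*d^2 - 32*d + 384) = (d - 7)/(d - 8)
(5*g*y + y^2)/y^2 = (5*g + y)/y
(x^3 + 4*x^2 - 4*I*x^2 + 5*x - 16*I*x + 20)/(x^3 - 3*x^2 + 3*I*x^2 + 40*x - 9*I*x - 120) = (x^2 + x*(4 + I) + 4*I)/(x^2 + x*(-3 + 8*I) - 24*I)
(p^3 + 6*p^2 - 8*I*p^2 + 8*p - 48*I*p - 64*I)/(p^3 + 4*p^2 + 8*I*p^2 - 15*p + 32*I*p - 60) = (p^2 + p*(2 - 8*I) - 16*I)/(p^2 + 8*I*p - 15)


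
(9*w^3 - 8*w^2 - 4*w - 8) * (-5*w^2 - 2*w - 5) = -45*w^5 + 22*w^4 - 9*w^3 + 88*w^2 + 36*w + 40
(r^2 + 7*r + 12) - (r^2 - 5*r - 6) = 12*r + 18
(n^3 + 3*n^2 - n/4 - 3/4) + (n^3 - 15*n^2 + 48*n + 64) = 2*n^3 - 12*n^2 + 191*n/4 + 253/4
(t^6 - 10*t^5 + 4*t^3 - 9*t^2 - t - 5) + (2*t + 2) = t^6 - 10*t^5 + 4*t^3 - 9*t^2 + t - 3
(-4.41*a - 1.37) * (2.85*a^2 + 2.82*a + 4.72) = -12.5685*a^3 - 16.3407*a^2 - 24.6786*a - 6.4664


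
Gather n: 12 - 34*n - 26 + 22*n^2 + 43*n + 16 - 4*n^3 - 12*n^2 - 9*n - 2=-4*n^3 + 10*n^2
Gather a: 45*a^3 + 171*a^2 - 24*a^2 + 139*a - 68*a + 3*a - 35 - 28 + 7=45*a^3 + 147*a^2 + 74*a - 56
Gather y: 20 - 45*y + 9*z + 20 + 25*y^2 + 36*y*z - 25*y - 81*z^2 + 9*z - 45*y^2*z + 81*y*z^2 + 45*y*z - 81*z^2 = y^2*(25 - 45*z) + y*(81*z^2 + 81*z - 70) - 162*z^2 + 18*z + 40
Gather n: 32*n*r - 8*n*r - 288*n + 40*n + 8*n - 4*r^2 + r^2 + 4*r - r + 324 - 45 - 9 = n*(24*r - 240) - 3*r^2 + 3*r + 270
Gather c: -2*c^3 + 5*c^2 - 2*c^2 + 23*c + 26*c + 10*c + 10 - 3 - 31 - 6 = -2*c^3 + 3*c^2 + 59*c - 30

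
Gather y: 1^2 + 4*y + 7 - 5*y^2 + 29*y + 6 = -5*y^2 + 33*y + 14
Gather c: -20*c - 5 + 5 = -20*c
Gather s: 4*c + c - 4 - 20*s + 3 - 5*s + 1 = 5*c - 25*s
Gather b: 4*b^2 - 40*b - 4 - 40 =4*b^2 - 40*b - 44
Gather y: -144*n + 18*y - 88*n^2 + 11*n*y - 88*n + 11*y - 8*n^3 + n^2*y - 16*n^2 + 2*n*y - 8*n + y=-8*n^3 - 104*n^2 - 240*n + y*(n^2 + 13*n + 30)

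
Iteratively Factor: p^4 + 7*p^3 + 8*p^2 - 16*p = (p - 1)*(p^3 + 8*p^2 + 16*p) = p*(p - 1)*(p^2 + 8*p + 16) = p*(p - 1)*(p + 4)*(p + 4)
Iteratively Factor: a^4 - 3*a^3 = (a)*(a^3 - 3*a^2) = a*(a - 3)*(a^2) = a^2*(a - 3)*(a)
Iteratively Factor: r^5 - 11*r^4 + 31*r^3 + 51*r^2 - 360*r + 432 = (r - 3)*(r^4 - 8*r^3 + 7*r^2 + 72*r - 144) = (r - 3)*(r + 3)*(r^3 - 11*r^2 + 40*r - 48) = (r - 3)^2*(r + 3)*(r^2 - 8*r + 16) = (r - 4)*(r - 3)^2*(r + 3)*(r - 4)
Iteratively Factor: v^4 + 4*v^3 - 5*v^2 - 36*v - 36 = (v - 3)*(v^3 + 7*v^2 + 16*v + 12) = (v - 3)*(v + 3)*(v^2 + 4*v + 4) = (v - 3)*(v + 2)*(v + 3)*(v + 2)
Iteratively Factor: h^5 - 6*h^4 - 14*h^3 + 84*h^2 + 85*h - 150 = (h - 5)*(h^4 - h^3 - 19*h^2 - 11*h + 30) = (h - 5)*(h + 2)*(h^3 - 3*h^2 - 13*h + 15) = (h - 5)*(h - 1)*(h + 2)*(h^2 - 2*h - 15) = (h - 5)*(h - 1)*(h + 2)*(h + 3)*(h - 5)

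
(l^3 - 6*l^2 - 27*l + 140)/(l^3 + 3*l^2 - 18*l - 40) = (l - 7)/(l + 2)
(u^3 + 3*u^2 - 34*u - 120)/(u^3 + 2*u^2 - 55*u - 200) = (u^2 - 2*u - 24)/(u^2 - 3*u - 40)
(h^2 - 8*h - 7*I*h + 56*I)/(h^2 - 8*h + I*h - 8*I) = (h - 7*I)/(h + I)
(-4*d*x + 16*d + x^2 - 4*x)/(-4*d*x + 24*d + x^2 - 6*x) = (x - 4)/(x - 6)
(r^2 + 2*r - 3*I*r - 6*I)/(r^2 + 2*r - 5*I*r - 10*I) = (r - 3*I)/(r - 5*I)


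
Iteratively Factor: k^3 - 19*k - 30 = (k - 5)*(k^2 + 5*k + 6) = (k - 5)*(k + 2)*(k + 3)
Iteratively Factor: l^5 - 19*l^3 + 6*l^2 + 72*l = (l - 3)*(l^4 + 3*l^3 - 10*l^2 - 24*l) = (l - 3)*(l + 2)*(l^3 + l^2 - 12*l) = l*(l - 3)*(l + 2)*(l^2 + l - 12) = l*(l - 3)^2*(l + 2)*(l + 4)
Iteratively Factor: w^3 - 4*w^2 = (w - 4)*(w^2) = w*(w - 4)*(w)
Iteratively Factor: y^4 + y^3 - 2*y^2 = (y)*(y^3 + y^2 - 2*y) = y*(y + 2)*(y^2 - y) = y^2*(y + 2)*(y - 1)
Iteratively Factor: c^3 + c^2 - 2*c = (c - 1)*(c^2 + 2*c) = c*(c - 1)*(c + 2)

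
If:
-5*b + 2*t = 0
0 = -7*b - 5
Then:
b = -5/7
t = -25/14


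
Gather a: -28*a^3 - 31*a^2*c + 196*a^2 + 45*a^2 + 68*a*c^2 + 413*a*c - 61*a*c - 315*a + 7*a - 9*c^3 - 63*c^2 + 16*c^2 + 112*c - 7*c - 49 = -28*a^3 + a^2*(241 - 31*c) + a*(68*c^2 + 352*c - 308) - 9*c^3 - 47*c^2 + 105*c - 49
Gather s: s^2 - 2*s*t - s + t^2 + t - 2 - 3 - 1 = s^2 + s*(-2*t - 1) + t^2 + t - 6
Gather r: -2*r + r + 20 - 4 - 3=13 - r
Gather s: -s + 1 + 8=9 - s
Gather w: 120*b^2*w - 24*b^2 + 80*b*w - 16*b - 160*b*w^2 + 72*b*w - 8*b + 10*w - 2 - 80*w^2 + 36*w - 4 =-24*b^2 - 24*b + w^2*(-160*b - 80) + w*(120*b^2 + 152*b + 46) - 6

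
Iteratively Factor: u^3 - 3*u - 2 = (u - 2)*(u^2 + 2*u + 1) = (u - 2)*(u + 1)*(u + 1)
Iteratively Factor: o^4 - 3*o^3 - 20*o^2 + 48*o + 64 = (o - 4)*(o^3 + o^2 - 16*o - 16) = (o - 4)^2*(o^2 + 5*o + 4) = (o - 4)^2*(o + 4)*(o + 1)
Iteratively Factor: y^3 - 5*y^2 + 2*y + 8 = (y + 1)*(y^2 - 6*y + 8) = (y - 2)*(y + 1)*(y - 4)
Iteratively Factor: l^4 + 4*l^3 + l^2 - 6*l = (l + 3)*(l^3 + l^2 - 2*l) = l*(l + 3)*(l^2 + l - 2) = l*(l + 2)*(l + 3)*(l - 1)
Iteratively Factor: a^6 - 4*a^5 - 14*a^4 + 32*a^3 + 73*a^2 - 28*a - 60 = (a - 3)*(a^5 - a^4 - 17*a^3 - 19*a^2 + 16*a + 20) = (a - 3)*(a - 1)*(a^4 - 17*a^2 - 36*a - 20) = (a - 3)*(a - 1)*(a + 2)*(a^3 - 2*a^2 - 13*a - 10) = (a - 3)*(a - 1)*(a + 1)*(a + 2)*(a^2 - 3*a - 10) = (a - 3)*(a - 1)*(a + 1)*(a + 2)^2*(a - 5)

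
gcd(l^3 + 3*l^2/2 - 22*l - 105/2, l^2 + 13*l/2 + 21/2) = l^2 + 13*l/2 + 21/2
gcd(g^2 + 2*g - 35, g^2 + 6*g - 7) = g + 7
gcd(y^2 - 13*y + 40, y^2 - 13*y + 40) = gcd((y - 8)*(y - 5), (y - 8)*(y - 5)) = y^2 - 13*y + 40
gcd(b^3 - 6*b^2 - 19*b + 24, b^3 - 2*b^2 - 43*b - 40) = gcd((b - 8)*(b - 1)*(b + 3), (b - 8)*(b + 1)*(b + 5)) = b - 8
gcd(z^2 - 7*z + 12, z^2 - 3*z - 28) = 1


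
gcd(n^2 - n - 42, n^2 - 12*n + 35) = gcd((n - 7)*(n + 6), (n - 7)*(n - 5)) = n - 7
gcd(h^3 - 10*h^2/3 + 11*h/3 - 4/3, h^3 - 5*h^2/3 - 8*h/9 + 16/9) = h - 4/3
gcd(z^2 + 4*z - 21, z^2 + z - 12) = z - 3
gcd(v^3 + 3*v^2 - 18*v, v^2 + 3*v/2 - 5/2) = 1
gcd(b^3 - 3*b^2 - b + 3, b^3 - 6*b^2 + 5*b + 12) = b^2 - 2*b - 3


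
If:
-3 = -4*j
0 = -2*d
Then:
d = 0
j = 3/4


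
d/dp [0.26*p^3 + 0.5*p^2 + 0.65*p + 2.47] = 0.78*p^2 + 1.0*p + 0.65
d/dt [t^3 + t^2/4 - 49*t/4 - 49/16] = 3*t^2 + t/2 - 49/4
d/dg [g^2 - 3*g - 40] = 2*g - 3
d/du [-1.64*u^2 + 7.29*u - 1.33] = 7.29 - 3.28*u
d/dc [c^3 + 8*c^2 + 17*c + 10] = 3*c^2 + 16*c + 17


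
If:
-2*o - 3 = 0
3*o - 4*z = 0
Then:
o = -3/2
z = -9/8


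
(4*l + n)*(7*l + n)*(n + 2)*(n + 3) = 28*l^2*n^2 + 140*l^2*n + 168*l^2 + 11*l*n^3 + 55*l*n^2 + 66*l*n + n^4 + 5*n^3 + 6*n^2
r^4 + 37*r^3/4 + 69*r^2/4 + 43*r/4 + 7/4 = (r + 1/4)*(r + 1)^2*(r + 7)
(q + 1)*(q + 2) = q^2 + 3*q + 2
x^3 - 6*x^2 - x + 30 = (x - 5)*(x - 3)*(x + 2)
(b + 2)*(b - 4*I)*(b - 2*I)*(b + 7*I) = b^4 + 2*b^3 + I*b^3 + 34*b^2 + 2*I*b^2 + 68*b - 56*I*b - 112*I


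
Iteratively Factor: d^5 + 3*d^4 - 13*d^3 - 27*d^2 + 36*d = (d - 3)*(d^4 + 6*d^3 + 5*d^2 - 12*d) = (d - 3)*(d + 4)*(d^3 + 2*d^2 - 3*d) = (d - 3)*(d - 1)*(d + 4)*(d^2 + 3*d) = d*(d - 3)*(d - 1)*(d + 4)*(d + 3)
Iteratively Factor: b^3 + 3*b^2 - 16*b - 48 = (b + 4)*(b^2 - b - 12) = (b + 3)*(b + 4)*(b - 4)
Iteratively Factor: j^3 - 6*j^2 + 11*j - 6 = (j - 3)*(j^2 - 3*j + 2) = (j - 3)*(j - 2)*(j - 1)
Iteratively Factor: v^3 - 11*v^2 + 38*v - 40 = (v - 5)*(v^2 - 6*v + 8) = (v - 5)*(v - 4)*(v - 2)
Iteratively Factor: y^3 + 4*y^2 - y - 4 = (y + 4)*(y^2 - 1) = (y + 1)*(y + 4)*(y - 1)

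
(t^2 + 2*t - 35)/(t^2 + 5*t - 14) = (t - 5)/(t - 2)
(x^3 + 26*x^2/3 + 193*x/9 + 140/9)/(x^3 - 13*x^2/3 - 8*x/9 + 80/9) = (3*x^2 + 22*x + 35)/(3*x^2 - 17*x + 20)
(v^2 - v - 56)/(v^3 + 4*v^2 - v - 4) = (v^2 - v - 56)/(v^3 + 4*v^2 - v - 4)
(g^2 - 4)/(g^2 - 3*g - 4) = (4 - g^2)/(-g^2 + 3*g + 4)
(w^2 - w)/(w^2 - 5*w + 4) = w/(w - 4)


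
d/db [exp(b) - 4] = exp(b)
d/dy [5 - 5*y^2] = -10*y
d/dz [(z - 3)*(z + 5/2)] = 2*z - 1/2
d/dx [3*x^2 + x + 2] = 6*x + 1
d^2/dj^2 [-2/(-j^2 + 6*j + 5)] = 4*(j^2 - 6*j - 4*(j - 3)^2 - 5)/(-j^2 + 6*j + 5)^3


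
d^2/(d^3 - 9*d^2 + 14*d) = d/(d^2 - 9*d + 14)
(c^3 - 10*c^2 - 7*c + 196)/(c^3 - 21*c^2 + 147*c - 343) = (c + 4)/(c - 7)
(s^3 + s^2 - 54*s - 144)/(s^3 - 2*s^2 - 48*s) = (s + 3)/s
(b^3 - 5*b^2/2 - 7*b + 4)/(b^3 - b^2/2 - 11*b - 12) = (2*b - 1)/(2*b + 3)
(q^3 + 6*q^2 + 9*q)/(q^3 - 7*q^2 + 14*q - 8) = q*(q^2 + 6*q + 9)/(q^3 - 7*q^2 + 14*q - 8)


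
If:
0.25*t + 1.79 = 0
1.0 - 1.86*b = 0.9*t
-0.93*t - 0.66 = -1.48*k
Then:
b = 4.00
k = -4.05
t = -7.16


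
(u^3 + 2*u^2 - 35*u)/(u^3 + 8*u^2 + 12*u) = (u^2 + 2*u - 35)/(u^2 + 8*u + 12)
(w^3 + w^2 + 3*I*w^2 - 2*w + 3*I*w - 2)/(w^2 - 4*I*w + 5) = (w^2 + w*(1 + 2*I) + 2*I)/(w - 5*I)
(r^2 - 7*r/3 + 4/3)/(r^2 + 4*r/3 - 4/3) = (3*r^2 - 7*r + 4)/(3*r^2 + 4*r - 4)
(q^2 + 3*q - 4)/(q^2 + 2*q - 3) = (q + 4)/(q + 3)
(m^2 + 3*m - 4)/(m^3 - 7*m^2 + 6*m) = (m + 4)/(m*(m - 6))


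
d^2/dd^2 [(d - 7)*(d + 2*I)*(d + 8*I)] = 6*d - 14 + 20*I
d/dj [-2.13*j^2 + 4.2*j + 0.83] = 4.2 - 4.26*j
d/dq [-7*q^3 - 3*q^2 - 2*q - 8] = -21*q^2 - 6*q - 2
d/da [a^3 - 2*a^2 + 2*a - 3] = 3*a^2 - 4*a + 2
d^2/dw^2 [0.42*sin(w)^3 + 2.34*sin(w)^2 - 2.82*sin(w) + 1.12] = 2.505*sin(w) + 0.945*sin(3*w) + 4.68*cos(2*w)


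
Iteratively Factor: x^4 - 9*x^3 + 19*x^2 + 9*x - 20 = (x + 1)*(x^3 - 10*x^2 + 29*x - 20) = (x - 4)*(x + 1)*(x^2 - 6*x + 5) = (x - 5)*(x - 4)*(x + 1)*(x - 1)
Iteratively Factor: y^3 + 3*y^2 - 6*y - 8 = (y - 2)*(y^2 + 5*y + 4) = (y - 2)*(y + 4)*(y + 1)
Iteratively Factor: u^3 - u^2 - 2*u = (u - 2)*(u^2 + u) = u*(u - 2)*(u + 1)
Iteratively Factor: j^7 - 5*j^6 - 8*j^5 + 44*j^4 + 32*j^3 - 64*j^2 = (j + 2)*(j^6 - 7*j^5 + 6*j^4 + 32*j^3 - 32*j^2) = (j - 4)*(j + 2)*(j^5 - 3*j^4 - 6*j^3 + 8*j^2) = (j - 4)*(j - 1)*(j + 2)*(j^4 - 2*j^3 - 8*j^2) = j*(j - 4)*(j - 1)*(j + 2)*(j^3 - 2*j^2 - 8*j) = j^2*(j - 4)*(j - 1)*(j + 2)*(j^2 - 2*j - 8) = j^2*(j - 4)^2*(j - 1)*(j + 2)*(j + 2)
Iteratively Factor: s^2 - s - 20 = (s - 5)*(s + 4)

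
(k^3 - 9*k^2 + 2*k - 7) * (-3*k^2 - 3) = -3*k^5 + 27*k^4 - 9*k^3 + 48*k^2 - 6*k + 21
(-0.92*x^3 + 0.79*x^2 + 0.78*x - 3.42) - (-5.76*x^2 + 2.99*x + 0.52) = -0.92*x^3 + 6.55*x^2 - 2.21*x - 3.94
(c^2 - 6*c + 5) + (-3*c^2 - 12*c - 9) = -2*c^2 - 18*c - 4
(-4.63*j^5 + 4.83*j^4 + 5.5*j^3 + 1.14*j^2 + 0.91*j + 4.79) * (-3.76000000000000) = 17.4088*j^5 - 18.1608*j^4 - 20.68*j^3 - 4.2864*j^2 - 3.4216*j - 18.0104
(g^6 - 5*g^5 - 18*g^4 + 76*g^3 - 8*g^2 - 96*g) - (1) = g^6 - 5*g^5 - 18*g^4 + 76*g^3 - 8*g^2 - 96*g - 1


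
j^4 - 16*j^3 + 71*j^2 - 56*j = j*(j - 8)*(j - 7)*(j - 1)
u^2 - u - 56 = (u - 8)*(u + 7)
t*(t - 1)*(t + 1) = t^3 - t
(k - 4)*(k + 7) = k^2 + 3*k - 28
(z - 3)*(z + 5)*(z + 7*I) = z^3 + 2*z^2 + 7*I*z^2 - 15*z + 14*I*z - 105*I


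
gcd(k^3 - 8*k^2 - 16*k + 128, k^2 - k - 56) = k - 8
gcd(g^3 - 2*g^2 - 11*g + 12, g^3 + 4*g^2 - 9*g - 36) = g + 3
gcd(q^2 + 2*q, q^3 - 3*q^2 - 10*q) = q^2 + 2*q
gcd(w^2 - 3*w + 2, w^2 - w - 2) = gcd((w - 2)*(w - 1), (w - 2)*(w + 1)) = w - 2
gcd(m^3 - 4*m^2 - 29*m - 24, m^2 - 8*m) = m - 8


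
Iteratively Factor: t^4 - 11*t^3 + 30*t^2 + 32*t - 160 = (t + 2)*(t^3 - 13*t^2 + 56*t - 80) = (t - 4)*(t + 2)*(t^2 - 9*t + 20) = (t - 5)*(t - 4)*(t + 2)*(t - 4)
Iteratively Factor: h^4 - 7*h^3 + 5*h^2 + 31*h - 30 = (h - 3)*(h^3 - 4*h^2 - 7*h + 10) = (h - 5)*(h - 3)*(h^2 + h - 2) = (h - 5)*(h - 3)*(h + 2)*(h - 1)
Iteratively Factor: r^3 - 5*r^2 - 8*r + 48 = (r + 3)*(r^2 - 8*r + 16) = (r - 4)*(r + 3)*(r - 4)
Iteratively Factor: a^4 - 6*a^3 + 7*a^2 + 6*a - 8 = (a - 4)*(a^3 - 2*a^2 - a + 2) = (a - 4)*(a - 1)*(a^2 - a - 2) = (a - 4)*(a - 2)*(a - 1)*(a + 1)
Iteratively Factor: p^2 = (p)*(p)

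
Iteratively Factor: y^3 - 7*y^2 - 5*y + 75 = (y - 5)*(y^2 - 2*y - 15) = (y - 5)*(y + 3)*(y - 5)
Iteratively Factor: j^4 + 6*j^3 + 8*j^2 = (j + 2)*(j^3 + 4*j^2) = (j + 2)*(j + 4)*(j^2) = j*(j + 2)*(j + 4)*(j)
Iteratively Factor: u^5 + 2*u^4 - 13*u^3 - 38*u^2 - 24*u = (u + 1)*(u^4 + u^3 - 14*u^2 - 24*u) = u*(u + 1)*(u^3 + u^2 - 14*u - 24) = u*(u + 1)*(u + 3)*(u^2 - 2*u - 8) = u*(u + 1)*(u + 2)*(u + 3)*(u - 4)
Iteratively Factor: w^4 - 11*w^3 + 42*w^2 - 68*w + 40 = (w - 2)*(w^3 - 9*w^2 + 24*w - 20) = (w - 2)^2*(w^2 - 7*w + 10) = (w - 5)*(w - 2)^2*(w - 2)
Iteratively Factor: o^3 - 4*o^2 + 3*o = (o - 1)*(o^2 - 3*o) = o*(o - 1)*(o - 3)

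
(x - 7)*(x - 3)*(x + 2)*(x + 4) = x^4 - 4*x^3 - 31*x^2 + 46*x + 168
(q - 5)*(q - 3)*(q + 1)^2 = q^4 - 6*q^3 + 22*q + 15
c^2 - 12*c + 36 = (c - 6)^2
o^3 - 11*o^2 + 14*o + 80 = (o - 8)*(o - 5)*(o + 2)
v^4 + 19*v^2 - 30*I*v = v*(v - 3*I)*(v - 2*I)*(v + 5*I)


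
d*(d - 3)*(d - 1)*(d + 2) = d^4 - 2*d^3 - 5*d^2 + 6*d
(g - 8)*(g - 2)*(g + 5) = g^3 - 5*g^2 - 34*g + 80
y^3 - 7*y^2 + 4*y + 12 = (y - 6)*(y - 2)*(y + 1)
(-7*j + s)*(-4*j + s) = 28*j^2 - 11*j*s + s^2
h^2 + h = h*(h + 1)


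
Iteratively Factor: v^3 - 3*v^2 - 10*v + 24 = (v - 4)*(v^2 + v - 6) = (v - 4)*(v + 3)*(v - 2)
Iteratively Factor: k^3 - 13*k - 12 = (k + 1)*(k^2 - k - 12) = (k - 4)*(k + 1)*(k + 3)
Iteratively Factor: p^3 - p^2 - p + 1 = (p - 1)*(p^2 - 1) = (p - 1)*(p + 1)*(p - 1)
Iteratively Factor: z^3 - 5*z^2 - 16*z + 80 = (z - 4)*(z^2 - z - 20) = (z - 5)*(z - 4)*(z + 4)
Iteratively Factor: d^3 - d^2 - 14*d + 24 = (d - 3)*(d^2 + 2*d - 8) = (d - 3)*(d + 4)*(d - 2)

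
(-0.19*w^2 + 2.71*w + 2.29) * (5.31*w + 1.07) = -1.0089*w^3 + 14.1868*w^2 + 15.0596*w + 2.4503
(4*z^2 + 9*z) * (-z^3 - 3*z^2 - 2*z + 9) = -4*z^5 - 21*z^4 - 35*z^3 + 18*z^2 + 81*z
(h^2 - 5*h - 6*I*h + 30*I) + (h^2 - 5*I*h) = 2*h^2 - 5*h - 11*I*h + 30*I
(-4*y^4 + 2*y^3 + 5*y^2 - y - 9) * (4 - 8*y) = 32*y^5 - 32*y^4 - 32*y^3 + 28*y^2 + 68*y - 36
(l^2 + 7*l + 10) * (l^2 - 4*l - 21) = l^4 + 3*l^3 - 39*l^2 - 187*l - 210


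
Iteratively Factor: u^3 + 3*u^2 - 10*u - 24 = (u + 4)*(u^2 - u - 6) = (u + 2)*(u + 4)*(u - 3)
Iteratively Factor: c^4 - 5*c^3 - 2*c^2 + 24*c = (c + 2)*(c^3 - 7*c^2 + 12*c) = c*(c + 2)*(c^2 - 7*c + 12) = c*(c - 4)*(c + 2)*(c - 3)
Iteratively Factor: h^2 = (h)*(h)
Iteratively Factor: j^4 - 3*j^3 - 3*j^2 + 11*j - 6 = (j + 2)*(j^3 - 5*j^2 + 7*j - 3) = (j - 1)*(j + 2)*(j^2 - 4*j + 3) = (j - 1)^2*(j + 2)*(j - 3)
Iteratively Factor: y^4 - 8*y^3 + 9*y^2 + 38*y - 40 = (y + 2)*(y^3 - 10*y^2 + 29*y - 20) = (y - 5)*(y + 2)*(y^2 - 5*y + 4) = (y - 5)*(y - 1)*(y + 2)*(y - 4)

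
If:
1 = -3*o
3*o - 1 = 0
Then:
No Solution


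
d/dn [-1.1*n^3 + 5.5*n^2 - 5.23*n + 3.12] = -3.3*n^2 + 11.0*n - 5.23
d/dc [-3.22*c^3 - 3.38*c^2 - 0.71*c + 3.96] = -9.66*c^2 - 6.76*c - 0.71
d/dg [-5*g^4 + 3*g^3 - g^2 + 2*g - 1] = -20*g^3 + 9*g^2 - 2*g + 2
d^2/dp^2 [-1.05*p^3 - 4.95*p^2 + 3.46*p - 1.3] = -6.3*p - 9.9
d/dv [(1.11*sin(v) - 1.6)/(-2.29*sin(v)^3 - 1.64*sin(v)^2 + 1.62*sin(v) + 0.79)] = (5.0838*sin(v)^3 - 9.1716*sin(v)^2 - 5.248*sin(v) + 3.4689)*cos(v)/(5.2441*sin(v)^6 + 7.5112*sin(v)^5 - 4.73*sin(v)^4 - 8.9318*sin(v)^3 + 0.0332000000000003*sin(v)^2 + 2.5596*sin(v) + 0.6241)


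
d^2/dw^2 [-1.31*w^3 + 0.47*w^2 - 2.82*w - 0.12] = 0.94 - 7.86*w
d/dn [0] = 0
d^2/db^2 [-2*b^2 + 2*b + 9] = -4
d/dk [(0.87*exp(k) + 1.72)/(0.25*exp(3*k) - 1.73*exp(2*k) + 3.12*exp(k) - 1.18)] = (-0.435*exp(3*k) + 0.2151*exp(2*k) + 5.9512*exp(k) - 6.393)*exp(k)/(0.0625*exp(6*k) - 0.865*exp(5*k) + 4.5529*exp(4*k) - 11.3852*exp(3*k) + 13.8172*exp(2*k) - 7.3632*exp(k) + 1.3924)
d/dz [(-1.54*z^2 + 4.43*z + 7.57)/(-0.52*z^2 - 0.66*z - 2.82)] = (3.32*z^2 + 16.5584*z - 7.4964)/(0.2704*z^4 + 0.6864*z^3 + 3.3684*z^2 + 3.7224*z + 7.9524)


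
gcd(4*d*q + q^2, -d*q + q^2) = q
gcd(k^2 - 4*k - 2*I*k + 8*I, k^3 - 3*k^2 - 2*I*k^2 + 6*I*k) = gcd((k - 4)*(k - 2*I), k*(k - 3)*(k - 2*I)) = k - 2*I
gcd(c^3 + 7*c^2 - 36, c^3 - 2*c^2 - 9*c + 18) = c^2 + c - 6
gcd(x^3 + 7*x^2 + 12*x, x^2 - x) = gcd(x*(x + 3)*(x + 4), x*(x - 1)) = x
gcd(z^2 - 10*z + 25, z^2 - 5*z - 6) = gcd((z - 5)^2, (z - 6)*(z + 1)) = 1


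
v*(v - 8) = v^2 - 8*v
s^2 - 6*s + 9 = (s - 3)^2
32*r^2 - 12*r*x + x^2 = (-8*r + x)*(-4*r + x)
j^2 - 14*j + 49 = (j - 7)^2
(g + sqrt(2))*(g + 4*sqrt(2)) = g^2 + 5*sqrt(2)*g + 8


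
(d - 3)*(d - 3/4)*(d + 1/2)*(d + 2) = d^4 - 5*d^3/4 - 49*d^2/8 + 15*d/8 + 9/4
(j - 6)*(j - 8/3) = j^2 - 26*j/3 + 16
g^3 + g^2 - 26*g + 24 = (g - 4)*(g - 1)*(g + 6)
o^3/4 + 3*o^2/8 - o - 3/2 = (o/4 + 1/2)*(o - 2)*(o + 3/2)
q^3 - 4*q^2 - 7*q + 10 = (q - 5)*(q - 1)*(q + 2)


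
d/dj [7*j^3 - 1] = 21*j^2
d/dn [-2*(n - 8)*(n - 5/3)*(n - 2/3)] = -6*n^2 + 124*n/3 - 356/9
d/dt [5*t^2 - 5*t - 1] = 10*t - 5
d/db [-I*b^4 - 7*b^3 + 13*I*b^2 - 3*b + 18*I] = -4*I*b^3 - 21*b^2 + 26*I*b - 3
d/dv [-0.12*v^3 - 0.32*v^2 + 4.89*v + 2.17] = -0.36*v^2 - 0.64*v + 4.89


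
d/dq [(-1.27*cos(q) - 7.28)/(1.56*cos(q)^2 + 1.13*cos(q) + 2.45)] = (1.9812*sin(q)^2 - 22.7136*cos(q) - 7.0961)*sin(q)/(1.56*cos(q)^2 + 1.13*cos(q) + 2.45)^2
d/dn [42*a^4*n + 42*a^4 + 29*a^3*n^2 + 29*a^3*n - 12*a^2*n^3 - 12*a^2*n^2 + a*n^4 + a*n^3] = a*(42*a^3 + 58*a^2*n + 29*a^2 - 36*a*n^2 - 24*a*n + 4*n^3 + 3*n^2)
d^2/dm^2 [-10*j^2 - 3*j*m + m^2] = 2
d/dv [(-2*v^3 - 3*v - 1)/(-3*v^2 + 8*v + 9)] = (6*v^4 - 32*v^3 - 63*v^2 - 6*v - 19)/(9*v^4 - 48*v^3 + 10*v^2 + 144*v + 81)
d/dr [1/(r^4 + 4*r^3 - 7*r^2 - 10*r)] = 2*(-2*r^3 - 6*r^2 + 7*r + 5)/(r^2*(r^3 + 4*r^2 - 7*r - 10)^2)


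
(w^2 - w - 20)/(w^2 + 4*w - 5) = (w^2 - w - 20)/(w^2 + 4*w - 5)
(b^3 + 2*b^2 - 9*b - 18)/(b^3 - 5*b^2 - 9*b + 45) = (b + 2)/(b - 5)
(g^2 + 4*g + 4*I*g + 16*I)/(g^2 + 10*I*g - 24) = (g + 4)/(g + 6*I)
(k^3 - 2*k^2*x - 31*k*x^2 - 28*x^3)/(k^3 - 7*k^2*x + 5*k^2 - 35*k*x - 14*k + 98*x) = (k^2 + 5*k*x + 4*x^2)/(k^2 + 5*k - 14)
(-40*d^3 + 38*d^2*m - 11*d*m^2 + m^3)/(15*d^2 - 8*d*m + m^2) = (-8*d^2 + 6*d*m - m^2)/(3*d - m)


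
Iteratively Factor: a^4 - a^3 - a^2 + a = (a - 1)*(a^3 - a) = a*(a - 1)*(a^2 - 1) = a*(a - 1)^2*(a + 1)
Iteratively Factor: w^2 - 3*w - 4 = (w + 1)*(w - 4)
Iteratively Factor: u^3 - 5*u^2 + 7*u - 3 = (u - 1)*(u^2 - 4*u + 3) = (u - 3)*(u - 1)*(u - 1)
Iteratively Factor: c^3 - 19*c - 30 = (c - 5)*(c^2 + 5*c + 6) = (c - 5)*(c + 2)*(c + 3)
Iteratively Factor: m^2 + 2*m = (m)*(m + 2)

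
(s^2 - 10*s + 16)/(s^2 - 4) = (s - 8)/(s + 2)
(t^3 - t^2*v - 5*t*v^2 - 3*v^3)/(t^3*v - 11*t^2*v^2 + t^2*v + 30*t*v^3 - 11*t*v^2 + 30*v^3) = (t^3 - t^2*v - 5*t*v^2 - 3*v^3)/(v*(t^3 - 11*t^2*v + t^2 + 30*t*v^2 - 11*t*v + 30*v^2))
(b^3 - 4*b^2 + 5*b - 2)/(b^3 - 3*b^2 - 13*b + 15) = (b^2 - 3*b + 2)/(b^2 - 2*b - 15)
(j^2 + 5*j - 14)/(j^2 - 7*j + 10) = (j + 7)/(j - 5)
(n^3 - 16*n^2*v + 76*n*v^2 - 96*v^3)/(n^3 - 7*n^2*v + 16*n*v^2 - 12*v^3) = (n^2 - 14*n*v + 48*v^2)/(n^2 - 5*n*v + 6*v^2)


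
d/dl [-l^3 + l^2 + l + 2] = -3*l^2 + 2*l + 1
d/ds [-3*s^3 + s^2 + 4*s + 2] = -9*s^2 + 2*s + 4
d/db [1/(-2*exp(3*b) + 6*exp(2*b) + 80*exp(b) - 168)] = (3*exp(2*b) - 6*exp(b) - 40)*exp(b)/(2*(exp(3*b) - 3*exp(2*b) - 40*exp(b) + 84)^2)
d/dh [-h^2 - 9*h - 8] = -2*h - 9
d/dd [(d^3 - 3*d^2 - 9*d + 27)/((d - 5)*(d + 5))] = (d^4 - 66*d^2 + 96*d + 225)/(d^4 - 50*d^2 + 625)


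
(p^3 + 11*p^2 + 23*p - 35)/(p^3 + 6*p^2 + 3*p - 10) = (p + 7)/(p + 2)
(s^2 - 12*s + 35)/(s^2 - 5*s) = (s - 7)/s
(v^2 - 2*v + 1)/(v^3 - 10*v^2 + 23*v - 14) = (v - 1)/(v^2 - 9*v + 14)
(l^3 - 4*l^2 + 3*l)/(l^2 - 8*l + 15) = l*(l - 1)/(l - 5)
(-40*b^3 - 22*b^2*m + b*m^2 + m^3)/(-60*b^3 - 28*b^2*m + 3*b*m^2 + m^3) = (4*b + m)/(6*b + m)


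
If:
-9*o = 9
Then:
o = -1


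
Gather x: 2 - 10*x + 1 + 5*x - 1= 2 - 5*x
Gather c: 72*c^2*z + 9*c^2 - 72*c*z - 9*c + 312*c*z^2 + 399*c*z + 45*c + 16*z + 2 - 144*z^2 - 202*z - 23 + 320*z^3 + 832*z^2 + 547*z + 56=c^2*(72*z + 9) + c*(312*z^2 + 327*z + 36) + 320*z^3 + 688*z^2 + 361*z + 35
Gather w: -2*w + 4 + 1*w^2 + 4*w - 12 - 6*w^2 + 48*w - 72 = -5*w^2 + 50*w - 80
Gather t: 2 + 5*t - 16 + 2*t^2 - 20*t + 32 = 2*t^2 - 15*t + 18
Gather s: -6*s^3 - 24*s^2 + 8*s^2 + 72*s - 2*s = -6*s^3 - 16*s^2 + 70*s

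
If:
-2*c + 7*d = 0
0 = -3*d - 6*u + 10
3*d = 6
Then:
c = 7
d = 2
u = 2/3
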